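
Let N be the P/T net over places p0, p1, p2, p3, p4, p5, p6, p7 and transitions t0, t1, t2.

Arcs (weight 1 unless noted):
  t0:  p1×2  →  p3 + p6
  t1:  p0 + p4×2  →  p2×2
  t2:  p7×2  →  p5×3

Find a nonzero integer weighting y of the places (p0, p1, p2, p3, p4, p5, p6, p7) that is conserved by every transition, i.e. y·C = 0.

y = (p0:2, p1:0, p2:1, p3:0, p4:0, p5:0, p6:0, p7:0)

Incidence matrix C (rows=places, cols=transitions):
       t0   t1   t2
   p0   0   -1    0
   p1  -2    0    0
   p2   0    2    0
   p3   1    0    0
   p4   0   -2    0
   p5   0    0    3
   p6   1    0    0
   p7   0    0   -2

Candidate y = [2, 0, 1, 0, 0, 0, 0, 0]; check y·C column-wise:
  col t0: 2·0 + 0·-2 + 1·0 + 0·1 + 0·1 = 0
  col t1: 2·-1 + 1·2 + 0·-2 = 0
  col t2: 2·0 + 1·0 + 0·3 + 0·-2 = 0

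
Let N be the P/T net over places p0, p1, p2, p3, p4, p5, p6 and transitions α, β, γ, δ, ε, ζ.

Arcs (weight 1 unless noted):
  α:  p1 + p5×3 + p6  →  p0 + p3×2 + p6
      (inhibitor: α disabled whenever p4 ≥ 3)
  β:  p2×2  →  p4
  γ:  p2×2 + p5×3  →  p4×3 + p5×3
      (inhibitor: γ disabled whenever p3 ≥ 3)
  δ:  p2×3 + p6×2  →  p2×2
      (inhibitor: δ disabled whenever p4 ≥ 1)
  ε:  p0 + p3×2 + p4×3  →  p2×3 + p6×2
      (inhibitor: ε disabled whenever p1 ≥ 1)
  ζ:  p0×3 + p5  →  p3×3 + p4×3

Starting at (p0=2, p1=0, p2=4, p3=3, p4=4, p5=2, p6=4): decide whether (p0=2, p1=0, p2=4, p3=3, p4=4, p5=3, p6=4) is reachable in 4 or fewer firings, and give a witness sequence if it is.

NO — not reachable within 4 firings

depth 0: 1 marking
depth 1: 3 markings reached so far
depth 2: 5 markings reached so far
depth 3: 6 markings reached so far
depth 4: 7 markings reached so far
target is not among the 7 markings reachable within 4 steps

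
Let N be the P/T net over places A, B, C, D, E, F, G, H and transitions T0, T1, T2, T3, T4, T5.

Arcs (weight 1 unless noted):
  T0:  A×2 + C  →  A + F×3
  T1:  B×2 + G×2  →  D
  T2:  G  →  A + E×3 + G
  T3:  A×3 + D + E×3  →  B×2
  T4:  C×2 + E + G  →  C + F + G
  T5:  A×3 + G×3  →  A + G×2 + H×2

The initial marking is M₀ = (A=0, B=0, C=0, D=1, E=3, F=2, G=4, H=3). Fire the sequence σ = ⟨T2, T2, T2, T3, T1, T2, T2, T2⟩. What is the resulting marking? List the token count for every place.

(A=3, B=0, C=0, D=1, E=18, F=2, G=2, H=3)

step 1: fire T2:  (A=0, B=0, C=0, D=1, E=3, F=2, G=4, H=3) → (A=1, B=0, C=0, D=1, E=6, F=2, G=4, H=3)
step 2: fire T2:  (A=1, B=0, C=0, D=1, E=6, F=2, G=4, H=3) → (A=2, B=0, C=0, D=1, E=9, F=2, G=4, H=3)
step 3: fire T2:  (A=2, B=0, C=0, D=1, E=9, F=2, G=4, H=3) → (A=3, B=0, C=0, D=1, E=12, F=2, G=4, H=3)
step 4: fire T3:  (A=3, B=0, C=0, D=1, E=12, F=2, G=4, H=3) → (A=0, B=2, C=0, D=0, E=9, F=2, G=4, H=3)
step 5: fire T1:  (A=0, B=2, C=0, D=0, E=9, F=2, G=4, H=3) → (A=0, B=0, C=0, D=1, E=9, F=2, G=2, H=3)
step 6: fire T2:  (A=0, B=0, C=0, D=1, E=9, F=2, G=2, H=3) → (A=1, B=0, C=0, D=1, E=12, F=2, G=2, H=3)
step 7: fire T2:  (A=1, B=0, C=0, D=1, E=12, F=2, G=2, H=3) → (A=2, B=0, C=0, D=1, E=15, F=2, G=2, H=3)
step 8: fire T2:  (A=2, B=0, C=0, D=1, E=15, F=2, G=2, H=3) → (A=3, B=0, C=0, D=1, E=18, F=2, G=2, H=3)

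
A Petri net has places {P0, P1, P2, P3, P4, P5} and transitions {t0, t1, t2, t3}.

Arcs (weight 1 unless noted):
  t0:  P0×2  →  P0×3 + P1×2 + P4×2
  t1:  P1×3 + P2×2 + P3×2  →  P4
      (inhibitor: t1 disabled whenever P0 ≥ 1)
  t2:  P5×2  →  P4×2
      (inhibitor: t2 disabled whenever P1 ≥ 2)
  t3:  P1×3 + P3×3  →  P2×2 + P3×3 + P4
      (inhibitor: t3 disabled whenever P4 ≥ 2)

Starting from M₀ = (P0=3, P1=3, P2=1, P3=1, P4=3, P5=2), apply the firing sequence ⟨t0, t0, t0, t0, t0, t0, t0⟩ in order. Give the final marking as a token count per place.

step 1: fire t0:  (P0=3, P1=3, P2=1, P3=1, P4=3, P5=2) → (P0=4, P1=5, P2=1, P3=1, P4=5, P5=2)
step 2: fire t0:  (P0=4, P1=5, P2=1, P3=1, P4=5, P5=2) → (P0=5, P1=7, P2=1, P3=1, P4=7, P5=2)
step 3: fire t0:  (P0=5, P1=7, P2=1, P3=1, P4=7, P5=2) → (P0=6, P1=9, P2=1, P3=1, P4=9, P5=2)
step 4: fire t0:  (P0=6, P1=9, P2=1, P3=1, P4=9, P5=2) → (P0=7, P1=11, P2=1, P3=1, P4=11, P5=2)
step 5: fire t0:  (P0=7, P1=11, P2=1, P3=1, P4=11, P5=2) → (P0=8, P1=13, P2=1, P3=1, P4=13, P5=2)
step 6: fire t0:  (P0=8, P1=13, P2=1, P3=1, P4=13, P5=2) → (P0=9, P1=15, P2=1, P3=1, P4=15, P5=2)
step 7: fire t0:  (P0=9, P1=15, P2=1, P3=1, P4=15, P5=2) → (P0=10, P1=17, P2=1, P3=1, P4=17, P5=2)

(P0=10, P1=17, P2=1, P3=1, P4=17, P5=2)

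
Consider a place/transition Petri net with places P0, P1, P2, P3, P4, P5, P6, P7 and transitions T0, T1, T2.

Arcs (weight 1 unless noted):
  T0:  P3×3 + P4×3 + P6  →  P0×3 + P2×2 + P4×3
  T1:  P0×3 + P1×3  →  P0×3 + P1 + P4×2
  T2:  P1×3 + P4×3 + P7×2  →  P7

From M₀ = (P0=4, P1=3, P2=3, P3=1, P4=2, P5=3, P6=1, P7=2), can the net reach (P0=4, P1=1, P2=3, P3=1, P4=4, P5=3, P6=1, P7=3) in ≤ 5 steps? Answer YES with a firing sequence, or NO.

NO — not reachable within 5 firings

depth 0: 1 marking
depth 1: 2 markings reached so far
depth 2: 2 markings reached so far
(frontier empty at depth 2; search complete)
target is not among the 2 markings reachable within 5 steps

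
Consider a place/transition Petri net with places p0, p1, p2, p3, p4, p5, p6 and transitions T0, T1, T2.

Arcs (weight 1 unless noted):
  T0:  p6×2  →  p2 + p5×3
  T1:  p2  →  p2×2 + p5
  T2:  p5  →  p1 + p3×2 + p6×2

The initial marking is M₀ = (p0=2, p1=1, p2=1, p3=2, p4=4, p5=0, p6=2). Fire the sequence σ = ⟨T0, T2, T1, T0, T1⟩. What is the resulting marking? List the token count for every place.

(p0=2, p1=2, p2=5, p3=4, p4=4, p5=7, p6=0)

step 1: fire T0:  (p0=2, p1=1, p2=1, p3=2, p4=4, p5=0, p6=2) → (p0=2, p1=1, p2=2, p3=2, p4=4, p5=3, p6=0)
step 2: fire T2:  (p0=2, p1=1, p2=2, p3=2, p4=4, p5=3, p6=0) → (p0=2, p1=2, p2=2, p3=4, p4=4, p5=2, p6=2)
step 3: fire T1:  (p0=2, p1=2, p2=2, p3=4, p4=4, p5=2, p6=2) → (p0=2, p1=2, p2=3, p3=4, p4=4, p5=3, p6=2)
step 4: fire T0:  (p0=2, p1=2, p2=3, p3=4, p4=4, p5=3, p6=2) → (p0=2, p1=2, p2=4, p3=4, p4=4, p5=6, p6=0)
step 5: fire T1:  (p0=2, p1=2, p2=4, p3=4, p4=4, p5=6, p6=0) → (p0=2, p1=2, p2=5, p3=4, p4=4, p5=7, p6=0)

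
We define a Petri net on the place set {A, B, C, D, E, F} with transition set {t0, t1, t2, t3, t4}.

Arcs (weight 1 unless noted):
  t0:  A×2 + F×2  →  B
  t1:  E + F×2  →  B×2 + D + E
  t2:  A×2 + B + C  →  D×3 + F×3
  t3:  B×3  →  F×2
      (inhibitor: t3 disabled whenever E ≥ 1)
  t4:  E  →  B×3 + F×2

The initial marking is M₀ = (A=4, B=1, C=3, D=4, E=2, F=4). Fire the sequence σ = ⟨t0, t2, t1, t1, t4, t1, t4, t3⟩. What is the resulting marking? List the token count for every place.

(A=0, B=10, C=2, D=10, E=0, F=5)

step 1: fire t0:  (A=4, B=1, C=3, D=4, E=2, F=4) → (A=2, B=2, C=3, D=4, E=2, F=2)
step 2: fire t2:  (A=2, B=2, C=3, D=4, E=2, F=2) → (A=0, B=1, C=2, D=7, E=2, F=5)
step 3: fire t1:  (A=0, B=1, C=2, D=7, E=2, F=5) → (A=0, B=3, C=2, D=8, E=2, F=3)
step 4: fire t1:  (A=0, B=3, C=2, D=8, E=2, F=3) → (A=0, B=5, C=2, D=9, E=2, F=1)
step 5: fire t4:  (A=0, B=5, C=2, D=9, E=2, F=1) → (A=0, B=8, C=2, D=9, E=1, F=3)
step 6: fire t1:  (A=0, B=8, C=2, D=9, E=1, F=3) → (A=0, B=10, C=2, D=10, E=1, F=1)
step 7: fire t4:  (A=0, B=10, C=2, D=10, E=1, F=1) → (A=0, B=13, C=2, D=10, E=0, F=3)
step 8: fire t3:  (A=0, B=13, C=2, D=10, E=0, F=3) → (A=0, B=10, C=2, D=10, E=0, F=5)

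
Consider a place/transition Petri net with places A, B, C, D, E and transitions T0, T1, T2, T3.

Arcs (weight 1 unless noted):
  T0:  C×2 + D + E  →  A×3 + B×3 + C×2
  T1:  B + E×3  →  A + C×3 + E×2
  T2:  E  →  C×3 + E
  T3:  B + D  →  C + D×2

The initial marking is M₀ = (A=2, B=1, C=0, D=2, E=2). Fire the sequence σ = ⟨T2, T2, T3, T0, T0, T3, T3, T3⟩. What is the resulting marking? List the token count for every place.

(A=8, B=3, C=10, D=4, E=0)

step 1: fire T2:  (A=2, B=1, C=0, D=2, E=2) → (A=2, B=1, C=3, D=2, E=2)
step 2: fire T2:  (A=2, B=1, C=3, D=2, E=2) → (A=2, B=1, C=6, D=2, E=2)
step 3: fire T3:  (A=2, B=1, C=6, D=2, E=2) → (A=2, B=0, C=7, D=3, E=2)
step 4: fire T0:  (A=2, B=0, C=7, D=3, E=2) → (A=5, B=3, C=7, D=2, E=1)
step 5: fire T0:  (A=5, B=3, C=7, D=2, E=1) → (A=8, B=6, C=7, D=1, E=0)
step 6: fire T3:  (A=8, B=6, C=7, D=1, E=0) → (A=8, B=5, C=8, D=2, E=0)
step 7: fire T3:  (A=8, B=5, C=8, D=2, E=0) → (A=8, B=4, C=9, D=3, E=0)
step 8: fire T3:  (A=8, B=4, C=9, D=3, E=0) → (A=8, B=3, C=10, D=4, E=0)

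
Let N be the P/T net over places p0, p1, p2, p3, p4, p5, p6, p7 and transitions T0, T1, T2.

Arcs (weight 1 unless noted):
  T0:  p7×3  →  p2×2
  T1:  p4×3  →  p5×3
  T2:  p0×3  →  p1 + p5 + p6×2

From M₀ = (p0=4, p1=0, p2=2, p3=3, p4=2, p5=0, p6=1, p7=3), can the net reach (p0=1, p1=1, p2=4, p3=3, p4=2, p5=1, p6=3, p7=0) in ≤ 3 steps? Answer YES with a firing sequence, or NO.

YES — reachable via ⟨T0, T2⟩ (2 firings)

step 1: fire T0:  (p0=4, p1=0, p2=2, p3=3, p4=2, p5=0, p6=1, p7=3) → (p0=4, p1=0, p2=4, p3=3, p4=2, p5=0, p6=1, p7=0)
step 2: fire T2:  (p0=4, p1=0, p2=4, p3=3, p4=2, p5=0, p6=1, p7=0) → (p0=1, p1=1, p2=4, p3=3, p4=2, p5=1, p6=3, p7=0)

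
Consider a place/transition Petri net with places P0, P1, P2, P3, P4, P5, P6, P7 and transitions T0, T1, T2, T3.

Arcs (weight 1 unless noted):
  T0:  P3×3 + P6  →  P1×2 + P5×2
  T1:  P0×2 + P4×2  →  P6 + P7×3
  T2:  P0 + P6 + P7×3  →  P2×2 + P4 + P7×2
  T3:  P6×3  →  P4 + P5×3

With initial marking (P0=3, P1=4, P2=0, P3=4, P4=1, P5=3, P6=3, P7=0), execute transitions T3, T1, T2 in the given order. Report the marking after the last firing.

step 1: fire T3:  (P0=3, P1=4, P2=0, P3=4, P4=1, P5=3, P6=3, P7=0) → (P0=3, P1=4, P2=0, P3=4, P4=2, P5=6, P6=0, P7=0)
step 2: fire T1:  (P0=3, P1=4, P2=0, P3=4, P4=2, P5=6, P6=0, P7=0) → (P0=1, P1=4, P2=0, P3=4, P4=0, P5=6, P6=1, P7=3)
step 3: fire T2:  (P0=1, P1=4, P2=0, P3=4, P4=0, P5=6, P6=1, P7=3) → (P0=0, P1=4, P2=2, P3=4, P4=1, P5=6, P6=0, P7=2)

(P0=0, P1=4, P2=2, P3=4, P4=1, P5=6, P6=0, P7=2)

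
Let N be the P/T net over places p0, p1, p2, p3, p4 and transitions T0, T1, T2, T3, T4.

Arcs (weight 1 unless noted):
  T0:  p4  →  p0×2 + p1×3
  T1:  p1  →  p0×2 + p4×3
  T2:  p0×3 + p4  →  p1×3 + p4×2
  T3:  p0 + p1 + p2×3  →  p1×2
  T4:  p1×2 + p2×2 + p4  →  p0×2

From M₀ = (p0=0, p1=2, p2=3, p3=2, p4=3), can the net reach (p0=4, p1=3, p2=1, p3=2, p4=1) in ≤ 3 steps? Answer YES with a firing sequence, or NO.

YES — reachable via ⟨T0, T4⟩ (2 firings)

step 1: fire T0:  (p0=0, p1=2, p2=3, p3=2, p4=3) → (p0=2, p1=5, p2=3, p3=2, p4=2)
step 2: fire T4:  (p0=2, p1=5, p2=3, p3=2, p4=2) → (p0=4, p1=3, p2=1, p3=2, p4=1)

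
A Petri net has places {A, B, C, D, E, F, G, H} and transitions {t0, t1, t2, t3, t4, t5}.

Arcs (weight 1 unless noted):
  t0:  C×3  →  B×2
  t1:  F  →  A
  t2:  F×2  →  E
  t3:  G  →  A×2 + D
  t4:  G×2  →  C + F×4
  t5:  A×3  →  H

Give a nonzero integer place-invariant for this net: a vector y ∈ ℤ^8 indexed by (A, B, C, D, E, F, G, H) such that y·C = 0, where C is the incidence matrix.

Incidence matrix C (rows=places, cols=transitions):
       t0   t1   t2   t3   t4   t5
    A   0    1    0    2    0   -3
    B   2    0    0    0    0    0
    C  -3    0    0    0    1    0
    D   0    0    0    1    0    0
    E   0    0    1    0    0    0
    F   0   -1   -2    0    4    0
    G   0    0    0   -1   -2    0
    H   0    0    0    0    0    1

Candidate y = [0, 3, 2, 1, 0, 0, 1, 0]; check y·C column-wise:
  col t0: 3·2 + 2·-3 + 1·0 + 1·0 = 0
  col t1: 0·1 + 3·0 + 2·0 + 1·0 + 0·-1 + 1·0 = 0
  col t2: 3·0 + 2·0 + 1·0 + 0·1 + 0·-2 + 1·0 = 0
  col t3: 0·2 + 3·0 + 2·0 + 1·1 + 1·-1 = 0
  col t4: 3·0 + 2·1 + 1·0 + 0·4 + 1·-2 = 0
  col t5: 0·-3 + 3·0 + 2·0 + 1·0 + 1·0 + 0·1 = 0

y = (A:0, B:3, C:2, D:1, E:0, F:0, G:1, H:0)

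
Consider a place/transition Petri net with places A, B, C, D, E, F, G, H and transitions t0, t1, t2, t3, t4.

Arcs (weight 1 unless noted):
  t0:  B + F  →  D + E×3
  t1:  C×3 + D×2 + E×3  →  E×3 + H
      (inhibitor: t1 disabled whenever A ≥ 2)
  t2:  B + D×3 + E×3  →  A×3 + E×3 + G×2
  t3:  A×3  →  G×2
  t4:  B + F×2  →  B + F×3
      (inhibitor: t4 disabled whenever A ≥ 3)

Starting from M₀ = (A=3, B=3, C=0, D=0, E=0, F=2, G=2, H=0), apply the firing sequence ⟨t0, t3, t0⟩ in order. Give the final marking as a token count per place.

(A=0, B=1, C=0, D=2, E=6, F=0, G=4, H=0)

step 1: fire t0:  (A=3, B=3, C=0, D=0, E=0, F=2, G=2, H=0) → (A=3, B=2, C=0, D=1, E=3, F=1, G=2, H=0)
step 2: fire t3:  (A=3, B=2, C=0, D=1, E=3, F=1, G=2, H=0) → (A=0, B=2, C=0, D=1, E=3, F=1, G=4, H=0)
step 3: fire t0:  (A=0, B=2, C=0, D=1, E=3, F=1, G=4, H=0) → (A=0, B=1, C=0, D=2, E=6, F=0, G=4, H=0)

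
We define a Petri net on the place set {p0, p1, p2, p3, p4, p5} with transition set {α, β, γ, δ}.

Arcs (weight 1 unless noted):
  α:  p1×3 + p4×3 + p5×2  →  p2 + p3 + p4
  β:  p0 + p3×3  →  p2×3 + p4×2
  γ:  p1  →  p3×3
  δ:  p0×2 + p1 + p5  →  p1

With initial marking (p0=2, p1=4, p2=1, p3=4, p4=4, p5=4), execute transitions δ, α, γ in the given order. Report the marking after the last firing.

(p0=0, p1=0, p2=2, p3=8, p4=2, p5=1)

step 1: fire δ:  (p0=2, p1=4, p2=1, p3=4, p4=4, p5=4) → (p0=0, p1=4, p2=1, p3=4, p4=4, p5=3)
step 2: fire α:  (p0=0, p1=4, p2=1, p3=4, p4=4, p5=3) → (p0=0, p1=1, p2=2, p3=5, p4=2, p5=1)
step 3: fire γ:  (p0=0, p1=1, p2=2, p3=5, p4=2, p5=1) → (p0=0, p1=0, p2=2, p3=8, p4=2, p5=1)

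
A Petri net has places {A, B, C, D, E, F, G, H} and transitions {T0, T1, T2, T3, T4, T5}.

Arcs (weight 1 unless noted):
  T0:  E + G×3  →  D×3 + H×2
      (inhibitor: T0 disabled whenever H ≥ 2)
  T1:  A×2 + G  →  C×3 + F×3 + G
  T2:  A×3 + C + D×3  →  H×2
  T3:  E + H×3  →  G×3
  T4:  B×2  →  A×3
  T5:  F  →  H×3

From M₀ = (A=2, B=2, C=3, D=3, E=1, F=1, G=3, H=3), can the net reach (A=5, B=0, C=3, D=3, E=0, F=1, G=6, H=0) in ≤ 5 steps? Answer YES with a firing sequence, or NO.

step 1: fire T3:  (A=2, B=2, C=3, D=3, E=1, F=1, G=3, H=3) → (A=2, B=2, C=3, D=3, E=0, F=1, G=6, H=0)
step 2: fire T4:  (A=2, B=2, C=3, D=3, E=0, F=1, G=6, H=0) → (A=5, B=0, C=3, D=3, E=0, F=1, G=6, H=0)

YES — reachable via ⟨T3, T4⟩ (2 firings)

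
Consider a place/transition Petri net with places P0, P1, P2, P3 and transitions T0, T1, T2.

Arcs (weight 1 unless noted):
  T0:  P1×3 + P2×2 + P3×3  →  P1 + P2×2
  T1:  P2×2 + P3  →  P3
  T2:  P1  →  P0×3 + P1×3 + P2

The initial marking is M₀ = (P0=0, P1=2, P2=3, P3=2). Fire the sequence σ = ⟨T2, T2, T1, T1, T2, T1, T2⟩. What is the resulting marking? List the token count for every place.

(P0=12, P1=10, P2=1, P3=2)

step 1: fire T2:  (P0=0, P1=2, P2=3, P3=2) → (P0=3, P1=4, P2=4, P3=2)
step 2: fire T2:  (P0=3, P1=4, P2=4, P3=2) → (P0=6, P1=6, P2=5, P3=2)
step 3: fire T1:  (P0=6, P1=6, P2=5, P3=2) → (P0=6, P1=6, P2=3, P3=2)
step 4: fire T1:  (P0=6, P1=6, P2=3, P3=2) → (P0=6, P1=6, P2=1, P3=2)
step 5: fire T2:  (P0=6, P1=6, P2=1, P3=2) → (P0=9, P1=8, P2=2, P3=2)
step 6: fire T1:  (P0=9, P1=8, P2=2, P3=2) → (P0=9, P1=8, P2=0, P3=2)
step 7: fire T2:  (P0=9, P1=8, P2=0, P3=2) → (P0=12, P1=10, P2=1, P3=2)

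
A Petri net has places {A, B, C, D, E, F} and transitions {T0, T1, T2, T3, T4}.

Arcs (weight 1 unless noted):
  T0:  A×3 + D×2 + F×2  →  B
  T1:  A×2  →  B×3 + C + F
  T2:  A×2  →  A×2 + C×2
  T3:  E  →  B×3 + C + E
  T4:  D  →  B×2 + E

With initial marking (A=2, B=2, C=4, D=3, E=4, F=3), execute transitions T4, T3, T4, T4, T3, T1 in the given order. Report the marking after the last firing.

(A=0, B=17, C=7, D=0, E=7, F=4)

step 1: fire T4:  (A=2, B=2, C=4, D=3, E=4, F=3) → (A=2, B=4, C=4, D=2, E=5, F=3)
step 2: fire T3:  (A=2, B=4, C=4, D=2, E=5, F=3) → (A=2, B=7, C=5, D=2, E=5, F=3)
step 3: fire T4:  (A=2, B=7, C=5, D=2, E=5, F=3) → (A=2, B=9, C=5, D=1, E=6, F=3)
step 4: fire T4:  (A=2, B=9, C=5, D=1, E=6, F=3) → (A=2, B=11, C=5, D=0, E=7, F=3)
step 5: fire T3:  (A=2, B=11, C=5, D=0, E=7, F=3) → (A=2, B=14, C=6, D=0, E=7, F=3)
step 6: fire T1:  (A=2, B=14, C=6, D=0, E=7, F=3) → (A=0, B=17, C=7, D=0, E=7, F=4)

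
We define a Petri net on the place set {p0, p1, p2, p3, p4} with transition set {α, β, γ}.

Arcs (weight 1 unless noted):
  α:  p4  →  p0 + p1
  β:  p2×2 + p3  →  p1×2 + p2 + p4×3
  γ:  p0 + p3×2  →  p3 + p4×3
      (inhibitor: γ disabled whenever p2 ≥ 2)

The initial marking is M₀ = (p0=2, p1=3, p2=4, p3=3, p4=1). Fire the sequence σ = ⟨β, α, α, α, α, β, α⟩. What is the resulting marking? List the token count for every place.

(p0=7, p1=12, p2=2, p3=1, p4=2)

step 1: fire β:  (p0=2, p1=3, p2=4, p3=3, p4=1) → (p0=2, p1=5, p2=3, p3=2, p4=4)
step 2: fire α:  (p0=2, p1=5, p2=3, p3=2, p4=4) → (p0=3, p1=6, p2=3, p3=2, p4=3)
step 3: fire α:  (p0=3, p1=6, p2=3, p3=2, p4=3) → (p0=4, p1=7, p2=3, p3=2, p4=2)
step 4: fire α:  (p0=4, p1=7, p2=3, p3=2, p4=2) → (p0=5, p1=8, p2=3, p3=2, p4=1)
step 5: fire α:  (p0=5, p1=8, p2=3, p3=2, p4=1) → (p0=6, p1=9, p2=3, p3=2, p4=0)
step 6: fire β:  (p0=6, p1=9, p2=3, p3=2, p4=0) → (p0=6, p1=11, p2=2, p3=1, p4=3)
step 7: fire α:  (p0=6, p1=11, p2=2, p3=1, p4=3) → (p0=7, p1=12, p2=2, p3=1, p4=2)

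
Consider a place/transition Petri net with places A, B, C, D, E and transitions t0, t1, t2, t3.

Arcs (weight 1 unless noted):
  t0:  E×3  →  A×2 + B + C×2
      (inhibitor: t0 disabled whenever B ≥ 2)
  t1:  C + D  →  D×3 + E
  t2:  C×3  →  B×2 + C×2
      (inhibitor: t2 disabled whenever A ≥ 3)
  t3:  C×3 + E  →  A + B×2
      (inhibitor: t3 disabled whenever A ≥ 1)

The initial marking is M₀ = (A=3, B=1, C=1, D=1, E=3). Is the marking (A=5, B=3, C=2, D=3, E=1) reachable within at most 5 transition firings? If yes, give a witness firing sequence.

depth 0: 1 marking
depth 1: 3 markings reached so far
depth 2: 4 markings reached so far
depth 3: 5 markings reached so far
depth 4: 6 markings reached so far
depth 5: 6 markings reached so far
(frontier empty at depth 5; search complete)
target is not among the 6 markings reachable within 5 steps

NO — not reachable within 5 firings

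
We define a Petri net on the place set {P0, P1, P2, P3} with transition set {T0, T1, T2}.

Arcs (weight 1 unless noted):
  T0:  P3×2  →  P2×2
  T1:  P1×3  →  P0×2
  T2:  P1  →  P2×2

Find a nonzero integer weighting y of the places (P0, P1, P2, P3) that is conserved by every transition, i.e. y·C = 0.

Incidence matrix C (rows=places, cols=transitions):
       T0   T1   T2
   P0   0    2    0
   P1   0   -3   -1
   P2   2    0    2
   P3  -2    0    0

Candidate y = [3, 2, 1, 1]; check y·C column-wise:
  col T0: 3·0 + 2·0 + 1·2 + 1·-2 = 0
  col T1: 3·2 + 2·-3 + 1·0 + 1·0 = 0
  col T2: 3·0 + 2·-1 + 1·2 + 1·0 = 0

y = (P0:3, P1:2, P2:1, P3:1)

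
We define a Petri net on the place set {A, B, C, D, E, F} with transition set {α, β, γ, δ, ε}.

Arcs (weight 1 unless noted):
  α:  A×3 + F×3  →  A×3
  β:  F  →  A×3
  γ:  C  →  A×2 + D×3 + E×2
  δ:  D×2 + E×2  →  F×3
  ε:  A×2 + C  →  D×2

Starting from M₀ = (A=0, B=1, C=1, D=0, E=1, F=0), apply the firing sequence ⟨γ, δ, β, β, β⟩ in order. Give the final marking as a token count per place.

step 1: fire γ:  (A=0, B=1, C=1, D=0, E=1, F=0) → (A=2, B=1, C=0, D=3, E=3, F=0)
step 2: fire δ:  (A=2, B=1, C=0, D=3, E=3, F=0) → (A=2, B=1, C=0, D=1, E=1, F=3)
step 3: fire β:  (A=2, B=1, C=0, D=1, E=1, F=3) → (A=5, B=1, C=0, D=1, E=1, F=2)
step 4: fire β:  (A=5, B=1, C=0, D=1, E=1, F=2) → (A=8, B=1, C=0, D=1, E=1, F=1)
step 5: fire β:  (A=8, B=1, C=0, D=1, E=1, F=1) → (A=11, B=1, C=0, D=1, E=1, F=0)

(A=11, B=1, C=0, D=1, E=1, F=0)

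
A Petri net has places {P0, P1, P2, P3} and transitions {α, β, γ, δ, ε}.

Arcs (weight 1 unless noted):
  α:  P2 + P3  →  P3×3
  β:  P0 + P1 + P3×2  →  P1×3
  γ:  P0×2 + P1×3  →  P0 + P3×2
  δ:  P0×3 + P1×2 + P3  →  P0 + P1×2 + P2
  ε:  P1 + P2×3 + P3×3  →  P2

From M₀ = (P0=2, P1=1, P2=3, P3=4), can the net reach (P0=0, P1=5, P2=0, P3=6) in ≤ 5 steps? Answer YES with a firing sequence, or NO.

step 1: fire α:  (P0=2, P1=1, P2=3, P3=4) → (P0=2, P1=1, P2=2, P3=6)
step 2: fire α:  (P0=2, P1=1, P2=2, P3=6) → (P0=2, P1=1, P2=1, P3=8)
step 3: fire α:  (P0=2, P1=1, P2=1, P3=8) → (P0=2, P1=1, P2=0, P3=10)
step 4: fire β:  (P0=2, P1=1, P2=0, P3=10) → (P0=1, P1=3, P2=0, P3=8)
step 5: fire β:  (P0=1, P1=3, P2=0, P3=8) → (P0=0, P1=5, P2=0, P3=6)

YES — reachable via ⟨α, α, α, β, β⟩ (5 firings)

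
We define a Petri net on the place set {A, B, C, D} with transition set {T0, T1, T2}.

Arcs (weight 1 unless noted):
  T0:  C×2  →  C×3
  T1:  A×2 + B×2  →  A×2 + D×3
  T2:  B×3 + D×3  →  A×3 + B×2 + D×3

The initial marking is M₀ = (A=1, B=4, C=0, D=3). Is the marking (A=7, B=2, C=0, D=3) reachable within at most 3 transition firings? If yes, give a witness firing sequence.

step 1: fire T2:  (A=1, B=4, C=0, D=3) → (A=4, B=3, C=0, D=3)
step 2: fire T2:  (A=4, B=3, C=0, D=3) → (A=7, B=2, C=0, D=3)

YES — reachable via ⟨T2, T2⟩ (2 firings)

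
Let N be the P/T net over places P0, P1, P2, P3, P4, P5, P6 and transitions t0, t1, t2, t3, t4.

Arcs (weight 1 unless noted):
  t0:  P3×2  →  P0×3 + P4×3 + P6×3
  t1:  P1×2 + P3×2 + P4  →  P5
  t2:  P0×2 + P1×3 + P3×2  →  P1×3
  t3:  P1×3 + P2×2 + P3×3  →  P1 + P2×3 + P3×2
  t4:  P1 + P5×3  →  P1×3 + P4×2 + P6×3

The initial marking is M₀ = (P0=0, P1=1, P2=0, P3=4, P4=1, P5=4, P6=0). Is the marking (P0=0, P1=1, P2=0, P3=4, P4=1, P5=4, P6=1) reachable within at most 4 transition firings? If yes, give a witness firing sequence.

NO — not reachable within 4 firings

depth 0: 1 marking
depth 1: 3 markings reached so far
depth 2: 6 markings reached so far
depth 3: 9 markings reached so far
depth 4: 9 markings reached so far
(frontier empty at depth 4; search complete)
target is not among the 9 markings reachable within 4 steps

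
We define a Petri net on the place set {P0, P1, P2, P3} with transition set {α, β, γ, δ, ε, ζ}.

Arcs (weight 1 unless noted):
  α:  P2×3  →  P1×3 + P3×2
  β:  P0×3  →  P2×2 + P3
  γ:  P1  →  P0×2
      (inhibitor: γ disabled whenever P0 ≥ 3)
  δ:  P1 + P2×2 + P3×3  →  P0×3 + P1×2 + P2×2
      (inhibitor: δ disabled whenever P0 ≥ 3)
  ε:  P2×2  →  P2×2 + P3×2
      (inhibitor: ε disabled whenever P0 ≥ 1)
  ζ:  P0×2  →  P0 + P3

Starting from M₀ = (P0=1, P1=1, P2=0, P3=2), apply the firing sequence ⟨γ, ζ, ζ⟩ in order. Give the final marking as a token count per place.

step 1: fire γ:  (P0=1, P1=1, P2=0, P3=2) → (P0=3, P1=0, P2=0, P3=2)
step 2: fire ζ:  (P0=3, P1=0, P2=0, P3=2) → (P0=2, P1=0, P2=0, P3=3)
step 3: fire ζ:  (P0=2, P1=0, P2=0, P3=3) → (P0=1, P1=0, P2=0, P3=4)

(P0=1, P1=0, P2=0, P3=4)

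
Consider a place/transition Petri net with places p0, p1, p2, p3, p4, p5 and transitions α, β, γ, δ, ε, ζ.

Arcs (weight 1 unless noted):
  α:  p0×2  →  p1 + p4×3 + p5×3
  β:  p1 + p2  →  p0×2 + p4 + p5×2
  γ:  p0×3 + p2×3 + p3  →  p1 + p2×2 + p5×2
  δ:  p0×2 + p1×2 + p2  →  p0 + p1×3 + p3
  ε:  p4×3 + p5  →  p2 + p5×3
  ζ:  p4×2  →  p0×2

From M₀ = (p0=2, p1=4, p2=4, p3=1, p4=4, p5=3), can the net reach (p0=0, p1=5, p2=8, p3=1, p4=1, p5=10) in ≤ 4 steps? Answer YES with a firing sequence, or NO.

NO — not reachable within 4 firings

depth 0: 1 marking
depth 1: 6 markings reached so far
depth 2: 18 markings reached so far
depth 3: 44 markings reached so far
depth 4: 93 markings reached so far
target is not among the 93 markings reachable within 4 steps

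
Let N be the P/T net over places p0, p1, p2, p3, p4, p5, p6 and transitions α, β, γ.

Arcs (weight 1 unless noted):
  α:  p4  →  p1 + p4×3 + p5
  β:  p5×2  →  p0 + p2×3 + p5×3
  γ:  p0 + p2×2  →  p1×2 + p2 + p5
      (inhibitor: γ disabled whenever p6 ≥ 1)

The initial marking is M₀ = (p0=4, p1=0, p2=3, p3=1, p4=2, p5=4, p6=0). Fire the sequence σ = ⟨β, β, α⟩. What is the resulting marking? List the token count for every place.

step 1: fire β:  (p0=4, p1=0, p2=3, p3=1, p4=2, p5=4, p6=0) → (p0=5, p1=0, p2=6, p3=1, p4=2, p5=5, p6=0)
step 2: fire β:  (p0=5, p1=0, p2=6, p3=1, p4=2, p5=5, p6=0) → (p0=6, p1=0, p2=9, p3=1, p4=2, p5=6, p6=0)
step 3: fire α:  (p0=6, p1=0, p2=9, p3=1, p4=2, p5=6, p6=0) → (p0=6, p1=1, p2=9, p3=1, p4=4, p5=7, p6=0)

(p0=6, p1=1, p2=9, p3=1, p4=4, p5=7, p6=0)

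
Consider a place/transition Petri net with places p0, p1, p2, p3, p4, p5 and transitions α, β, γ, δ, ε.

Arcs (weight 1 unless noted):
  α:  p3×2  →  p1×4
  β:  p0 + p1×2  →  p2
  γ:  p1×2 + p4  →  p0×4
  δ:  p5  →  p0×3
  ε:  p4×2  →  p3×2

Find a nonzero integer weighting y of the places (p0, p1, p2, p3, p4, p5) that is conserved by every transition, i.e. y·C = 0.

y = (p0:1, p1:1, p2:3, p3:2, p4:2, p5:3)

Incidence matrix C (rows=places, cols=transitions):
        α    β    γ    δ    ε
   p0   0   -1    4    3    0
   p1   4   -2   -2    0    0
   p2   0    1    0    0    0
   p3  -2    0    0    0    2
   p4   0    0   -1    0   -2
   p5   0    0    0   -1    0

Candidate y = [1, 1, 3, 2, 2, 3]; check y·C column-wise:
  col α: 1·0 + 1·4 + 3·0 + 2·-2 + 2·0 + 3·0 = 0
  col β: 1·-1 + 1·-2 + 3·1 + 2·0 + 2·0 + 3·0 = 0
  col γ: 1·4 + 1·-2 + 3·0 + 2·0 + 2·-1 + 3·0 = 0
  col δ: 1·3 + 1·0 + 3·0 + 2·0 + 2·0 + 3·-1 = 0
  col ε: 1·0 + 1·0 + 3·0 + 2·2 + 2·-2 + 3·0 = 0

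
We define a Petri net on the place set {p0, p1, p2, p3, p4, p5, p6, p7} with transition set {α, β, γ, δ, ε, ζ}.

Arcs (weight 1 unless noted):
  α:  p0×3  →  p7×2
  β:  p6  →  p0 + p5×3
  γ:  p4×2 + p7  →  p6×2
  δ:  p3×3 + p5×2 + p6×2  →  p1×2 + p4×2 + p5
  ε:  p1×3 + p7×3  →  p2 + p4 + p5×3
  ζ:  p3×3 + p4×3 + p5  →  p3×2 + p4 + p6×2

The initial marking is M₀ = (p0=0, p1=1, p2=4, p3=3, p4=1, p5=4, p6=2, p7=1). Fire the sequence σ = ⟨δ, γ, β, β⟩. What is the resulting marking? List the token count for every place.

(p0=2, p1=3, p2=4, p3=0, p4=1, p5=9, p6=0, p7=0)

step 1: fire δ:  (p0=0, p1=1, p2=4, p3=3, p4=1, p5=4, p6=2, p7=1) → (p0=0, p1=3, p2=4, p3=0, p4=3, p5=3, p6=0, p7=1)
step 2: fire γ:  (p0=0, p1=3, p2=4, p3=0, p4=3, p5=3, p6=0, p7=1) → (p0=0, p1=3, p2=4, p3=0, p4=1, p5=3, p6=2, p7=0)
step 3: fire β:  (p0=0, p1=3, p2=4, p3=0, p4=1, p5=3, p6=2, p7=0) → (p0=1, p1=3, p2=4, p3=0, p4=1, p5=6, p6=1, p7=0)
step 4: fire β:  (p0=1, p1=3, p2=4, p3=0, p4=1, p5=6, p6=1, p7=0) → (p0=2, p1=3, p2=4, p3=0, p4=1, p5=9, p6=0, p7=0)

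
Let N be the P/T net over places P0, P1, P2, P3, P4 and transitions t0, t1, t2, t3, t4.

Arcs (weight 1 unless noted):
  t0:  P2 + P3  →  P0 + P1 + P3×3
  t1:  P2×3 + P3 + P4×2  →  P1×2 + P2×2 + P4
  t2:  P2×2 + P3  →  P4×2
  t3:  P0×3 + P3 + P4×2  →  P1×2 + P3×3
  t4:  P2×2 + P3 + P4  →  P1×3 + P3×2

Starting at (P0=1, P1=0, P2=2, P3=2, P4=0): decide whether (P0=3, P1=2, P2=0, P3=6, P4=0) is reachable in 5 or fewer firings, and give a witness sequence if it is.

step 1: fire t0:  (P0=1, P1=0, P2=2, P3=2, P4=0) → (P0=2, P1=1, P2=1, P3=4, P4=0)
step 2: fire t0:  (P0=2, P1=1, P2=1, P3=4, P4=0) → (P0=3, P1=2, P2=0, P3=6, P4=0)

YES — reachable via ⟨t0, t0⟩ (2 firings)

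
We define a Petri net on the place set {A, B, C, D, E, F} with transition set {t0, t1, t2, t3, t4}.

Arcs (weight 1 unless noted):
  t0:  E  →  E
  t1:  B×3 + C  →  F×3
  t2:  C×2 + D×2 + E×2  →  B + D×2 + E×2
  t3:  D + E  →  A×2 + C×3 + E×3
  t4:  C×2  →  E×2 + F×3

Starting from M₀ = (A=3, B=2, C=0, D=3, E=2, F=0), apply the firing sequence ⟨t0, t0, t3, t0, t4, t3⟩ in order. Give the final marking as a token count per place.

(A=7, B=2, C=4, D=1, E=8, F=3)

step 1: fire t0:  (A=3, B=2, C=0, D=3, E=2, F=0) → (A=3, B=2, C=0, D=3, E=2, F=0)
step 2: fire t0:  (A=3, B=2, C=0, D=3, E=2, F=0) → (A=3, B=2, C=0, D=3, E=2, F=0)
step 3: fire t3:  (A=3, B=2, C=0, D=3, E=2, F=0) → (A=5, B=2, C=3, D=2, E=4, F=0)
step 4: fire t0:  (A=5, B=2, C=3, D=2, E=4, F=0) → (A=5, B=2, C=3, D=2, E=4, F=0)
step 5: fire t4:  (A=5, B=2, C=3, D=2, E=4, F=0) → (A=5, B=2, C=1, D=2, E=6, F=3)
step 6: fire t3:  (A=5, B=2, C=1, D=2, E=6, F=3) → (A=7, B=2, C=4, D=1, E=8, F=3)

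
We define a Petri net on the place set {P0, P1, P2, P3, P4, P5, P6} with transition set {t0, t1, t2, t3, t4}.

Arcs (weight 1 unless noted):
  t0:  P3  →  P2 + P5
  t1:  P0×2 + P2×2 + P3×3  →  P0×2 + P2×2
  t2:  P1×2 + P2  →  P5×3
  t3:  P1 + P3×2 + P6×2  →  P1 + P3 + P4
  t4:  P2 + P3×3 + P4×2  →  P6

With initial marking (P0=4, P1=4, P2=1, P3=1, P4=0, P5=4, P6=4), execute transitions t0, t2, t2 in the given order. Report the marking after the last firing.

(P0=4, P1=0, P2=0, P3=0, P4=0, P5=11, P6=4)

step 1: fire t0:  (P0=4, P1=4, P2=1, P3=1, P4=0, P5=4, P6=4) → (P0=4, P1=4, P2=2, P3=0, P4=0, P5=5, P6=4)
step 2: fire t2:  (P0=4, P1=4, P2=2, P3=0, P4=0, P5=5, P6=4) → (P0=4, P1=2, P2=1, P3=0, P4=0, P5=8, P6=4)
step 3: fire t2:  (P0=4, P1=2, P2=1, P3=0, P4=0, P5=8, P6=4) → (P0=4, P1=0, P2=0, P3=0, P4=0, P5=11, P6=4)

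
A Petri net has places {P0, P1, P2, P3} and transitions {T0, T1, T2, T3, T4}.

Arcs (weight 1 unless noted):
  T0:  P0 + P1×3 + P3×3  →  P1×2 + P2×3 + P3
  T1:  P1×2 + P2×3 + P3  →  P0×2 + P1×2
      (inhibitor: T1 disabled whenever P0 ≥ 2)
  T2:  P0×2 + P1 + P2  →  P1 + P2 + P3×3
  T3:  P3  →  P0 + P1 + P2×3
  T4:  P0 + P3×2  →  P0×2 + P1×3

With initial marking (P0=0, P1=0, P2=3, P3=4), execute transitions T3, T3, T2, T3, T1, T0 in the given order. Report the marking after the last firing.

step 1: fire T3:  (P0=0, P1=0, P2=3, P3=4) → (P0=1, P1=1, P2=6, P3=3)
step 2: fire T3:  (P0=1, P1=1, P2=6, P3=3) → (P0=2, P1=2, P2=9, P3=2)
step 3: fire T2:  (P0=2, P1=2, P2=9, P3=2) → (P0=0, P1=2, P2=9, P3=5)
step 4: fire T3:  (P0=0, P1=2, P2=9, P3=5) → (P0=1, P1=3, P2=12, P3=4)
step 5: fire T1:  (P0=1, P1=3, P2=12, P3=4) → (P0=3, P1=3, P2=9, P3=3)
step 6: fire T0:  (P0=3, P1=3, P2=9, P3=3) → (P0=2, P1=2, P2=12, P3=1)

(P0=2, P1=2, P2=12, P3=1)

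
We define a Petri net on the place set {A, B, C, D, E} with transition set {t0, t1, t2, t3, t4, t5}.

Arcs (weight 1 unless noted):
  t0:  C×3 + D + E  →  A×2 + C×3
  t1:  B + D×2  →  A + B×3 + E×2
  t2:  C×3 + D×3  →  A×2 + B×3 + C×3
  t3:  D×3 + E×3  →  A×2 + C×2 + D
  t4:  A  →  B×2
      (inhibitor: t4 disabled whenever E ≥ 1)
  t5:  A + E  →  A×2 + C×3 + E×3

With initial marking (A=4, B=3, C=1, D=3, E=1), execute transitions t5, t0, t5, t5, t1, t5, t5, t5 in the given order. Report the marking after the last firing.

step 1: fire t5:  (A=4, B=3, C=1, D=3, E=1) → (A=5, B=3, C=4, D=3, E=3)
step 2: fire t0:  (A=5, B=3, C=4, D=3, E=3) → (A=7, B=3, C=4, D=2, E=2)
step 3: fire t5:  (A=7, B=3, C=4, D=2, E=2) → (A=8, B=3, C=7, D=2, E=4)
step 4: fire t5:  (A=8, B=3, C=7, D=2, E=4) → (A=9, B=3, C=10, D=2, E=6)
step 5: fire t1:  (A=9, B=3, C=10, D=2, E=6) → (A=10, B=5, C=10, D=0, E=8)
step 6: fire t5:  (A=10, B=5, C=10, D=0, E=8) → (A=11, B=5, C=13, D=0, E=10)
step 7: fire t5:  (A=11, B=5, C=13, D=0, E=10) → (A=12, B=5, C=16, D=0, E=12)
step 8: fire t5:  (A=12, B=5, C=16, D=0, E=12) → (A=13, B=5, C=19, D=0, E=14)

(A=13, B=5, C=19, D=0, E=14)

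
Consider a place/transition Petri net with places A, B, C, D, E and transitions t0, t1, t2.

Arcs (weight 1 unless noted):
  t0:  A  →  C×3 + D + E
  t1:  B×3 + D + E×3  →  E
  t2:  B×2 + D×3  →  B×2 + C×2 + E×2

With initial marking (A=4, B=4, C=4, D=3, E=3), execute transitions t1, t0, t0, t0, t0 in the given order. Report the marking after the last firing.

(A=0, B=1, C=16, D=6, E=5)

step 1: fire t1:  (A=4, B=4, C=4, D=3, E=3) → (A=4, B=1, C=4, D=2, E=1)
step 2: fire t0:  (A=4, B=1, C=4, D=2, E=1) → (A=3, B=1, C=7, D=3, E=2)
step 3: fire t0:  (A=3, B=1, C=7, D=3, E=2) → (A=2, B=1, C=10, D=4, E=3)
step 4: fire t0:  (A=2, B=1, C=10, D=4, E=3) → (A=1, B=1, C=13, D=5, E=4)
step 5: fire t0:  (A=1, B=1, C=13, D=5, E=4) → (A=0, B=1, C=16, D=6, E=5)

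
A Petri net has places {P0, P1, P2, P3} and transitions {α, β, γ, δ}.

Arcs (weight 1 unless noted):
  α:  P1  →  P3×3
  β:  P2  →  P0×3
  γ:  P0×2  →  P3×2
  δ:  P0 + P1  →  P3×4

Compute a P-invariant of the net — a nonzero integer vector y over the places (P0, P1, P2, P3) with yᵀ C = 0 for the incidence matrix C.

y = (P0:1, P1:3, P2:3, P3:1)

Incidence matrix C (rows=places, cols=transitions):
        α    β    γ    δ
   P0   0    3   -2   -1
   P1  -1    0    0   -1
   P2   0   -1    0    0
   P3   3    0    2    4

Candidate y = [1, 3, 3, 1]; check y·C column-wise:
  col α: 1·0 + 3·-1 + 3·0 + 1·3 = 0
  col β: 1·3 + 3·0 + 3·-1 + 1·0 = 0
  col γ: 1·-2 + 3·0 + 3·0 + 1·2 = 0
  col δ: 1·-1 + 3·-1 + 3·0 + 1·4 = 0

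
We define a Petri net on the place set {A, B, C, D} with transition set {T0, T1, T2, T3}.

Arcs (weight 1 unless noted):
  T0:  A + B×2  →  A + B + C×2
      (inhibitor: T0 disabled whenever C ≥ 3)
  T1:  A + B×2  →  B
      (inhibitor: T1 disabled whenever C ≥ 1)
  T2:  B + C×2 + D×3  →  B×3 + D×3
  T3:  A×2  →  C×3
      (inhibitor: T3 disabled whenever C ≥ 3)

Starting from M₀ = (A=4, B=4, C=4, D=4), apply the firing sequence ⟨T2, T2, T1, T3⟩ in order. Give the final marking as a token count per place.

step 1: fire T2:  (A=4, B=4, C=4, D=4) → (A=4, B=6, C=2, D=4)
step 2: fire T2:  (A=4, B=6, C=2, D=4) → (A=4, B=8, C=0, D=4)
step 3: fire T1:  (A=4, B=8, C=0, D=4) → (A=3, B=7, C=0, D=4)
step 4: fire T3:  (A=3, B=7, C=0, D=4) → (A=1, B=7, C=3, D=4)

(A=1, B=7, C=3, D=4)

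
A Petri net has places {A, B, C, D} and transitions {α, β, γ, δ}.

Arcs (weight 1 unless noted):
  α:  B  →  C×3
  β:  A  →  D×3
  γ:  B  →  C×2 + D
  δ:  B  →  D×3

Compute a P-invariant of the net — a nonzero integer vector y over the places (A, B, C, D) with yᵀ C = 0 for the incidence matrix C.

y = (A:3, B:3, C:1, D:1)

Incidence matrix C (rows=places, cols=transitions):
        α    β    γ    δ
    A   0   -1    0    0
    B  -1    0   -1   -1
    C   3    0    2    0
    D   0    3    1    3

Candidate y = [3, 3, 1, 1]; check y·C column-wise:
  col α: 3·0 + 3·-1 + 1·3 + 1·0 = 0
  col β: 3·-1 + 3·0 + 1·0 + 1·3 = 0
  col γ: 3·0 + 3·-1 + 1·2 + 1·1 = 0
  col δ: 3·0 + 3·-1 + 1·0 + 1·3 = 0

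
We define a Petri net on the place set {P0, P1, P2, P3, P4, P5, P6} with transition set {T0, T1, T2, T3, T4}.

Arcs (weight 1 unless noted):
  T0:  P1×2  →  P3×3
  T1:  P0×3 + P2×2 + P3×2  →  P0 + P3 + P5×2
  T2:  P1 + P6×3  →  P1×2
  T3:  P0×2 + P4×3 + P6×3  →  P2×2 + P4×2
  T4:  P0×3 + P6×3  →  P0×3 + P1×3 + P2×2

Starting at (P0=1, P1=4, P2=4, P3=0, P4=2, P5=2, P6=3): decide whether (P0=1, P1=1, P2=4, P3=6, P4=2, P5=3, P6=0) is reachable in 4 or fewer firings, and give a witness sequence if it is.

NO — not reachable within 4 firings

depth 0: 1 marking
depth 1: 3 markings reached so far
depth 2: 5 markings reached so far
depth 3: 6 markings reached so far
depth 4: 6 markings reached so far
(frontier empty at depth 4; search complete)
target is not among the 6 markings reachable within 4 steps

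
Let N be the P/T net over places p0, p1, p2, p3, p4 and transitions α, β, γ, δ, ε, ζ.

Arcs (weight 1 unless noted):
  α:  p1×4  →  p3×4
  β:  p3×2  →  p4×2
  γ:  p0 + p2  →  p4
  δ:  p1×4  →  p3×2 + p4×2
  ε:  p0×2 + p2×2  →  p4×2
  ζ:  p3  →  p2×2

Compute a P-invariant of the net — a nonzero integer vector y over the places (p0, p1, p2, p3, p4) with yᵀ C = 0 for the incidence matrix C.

y = (p0:1, p1:2, p2:1, p3:2, p4:2)

Incidence matrix C (rows=places, cols=transitions):
        α    β    γ    δ    ε    ζ
   p0   0    0   -1    0   -2    0
   p1  -4    0    0   -4    0    0
   p2   0    0   -1    0   -2    2
   p3   4   -2    0    2    0   -1
   p4   0    2    1    2    2    0

Candidate y = [1, 2, 1, 2, 2]; check y·C column-wise:
  col α: 1·0 + 2·-4 + 1·0 + 2·4 + 2·0 = 0
  col β: 1·0 + 2·0 + 1·0 + 2·-2 + 2·2 = 0
  col γ: 1·-1 + 2·0 + 1·-1 + 2·0 + 2·1 = 0
  col δ: 1·0 + 2·-4 + 1·0 + 2·2 + 2·2 = 0
  col ε: 1·-2 + 2·0 + 1·-2 + 2·0 + 2·2 = 0
  col ζ: 1·0 + 2·0 + 1·2 + 2·-1 + 2·0 = 0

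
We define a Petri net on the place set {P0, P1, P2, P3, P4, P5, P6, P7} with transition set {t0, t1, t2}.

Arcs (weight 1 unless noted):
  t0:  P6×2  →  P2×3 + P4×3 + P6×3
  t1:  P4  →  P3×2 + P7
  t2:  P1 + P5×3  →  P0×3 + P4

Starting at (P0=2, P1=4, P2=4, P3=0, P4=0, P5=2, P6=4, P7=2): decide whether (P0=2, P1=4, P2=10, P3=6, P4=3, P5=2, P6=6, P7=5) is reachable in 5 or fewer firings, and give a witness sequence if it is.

YES — reachable via ⟨t0, t0, t1, t1, t1⟩ (5 firings)

step 1: fire t0:  (P0=2, P1=4, P2=4, P3=0, P4=0, P5=2, P6=4, P7=2) → (P0=2, P1=4, P2=7, P3=0, P4=3, P5=2, P6=5, P7=2)
step 2: fire t0:  (P0=2, P1=4, P2=7, P3=0, P4=3, P5=2, P6=5, P7=2) → (P0=2, P1=4, P2=10, P3=0, P4=6, P5=2, P6=6, P7=2)
step 3: fire t1:  (P0=2, P1=4, P2=10, P3=0, P4=6, P5=2, P6=6, P7=2) → (P0=2, P1=4, P2=10, P3=2, P4=5, P5=2, P6=6, P7=3)
step 4: fire t1:  (P0=2, P1=4, P2=10, P3=2, P4=5, P5=2, P6=6, P7=3) → (P0=2, P1=4, P2=10, P3=4, P4=4, P5=2, P6=6, P7=4)
step 5: fire t1:  (P0=2, P1=4, P2=10, P3=4, P4=4, P5=2, P6=6, P7=4) → (P0=2, P1=4, P2=10, P3=6, P4=3, P5=2, P6=6, P7=5)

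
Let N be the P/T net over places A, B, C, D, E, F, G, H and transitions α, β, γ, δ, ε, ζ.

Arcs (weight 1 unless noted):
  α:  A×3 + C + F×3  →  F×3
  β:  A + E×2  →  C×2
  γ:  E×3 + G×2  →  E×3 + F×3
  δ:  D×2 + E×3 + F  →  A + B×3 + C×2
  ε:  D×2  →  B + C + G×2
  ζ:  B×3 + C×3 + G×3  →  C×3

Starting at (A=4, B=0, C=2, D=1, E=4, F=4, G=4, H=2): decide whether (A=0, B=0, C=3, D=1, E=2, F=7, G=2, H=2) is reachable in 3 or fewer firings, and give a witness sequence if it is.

step 1: fire α:  (A=4, B=0, C=2, D=1, E=4, F=4, G=4, H=2) → (A=1, B=0, C=1, D=1, E=4, F=4, G=4, H=2)
step 2: fire γ:  (A=1, B=0, C=1, D=1, E=4, F=4, G=4, H=2) → (A=1, B=0, C=1, D=1, E=4, F=7, G=2, H=2)
step 3: fire β:  (A=1, B=0, C=1, D=1, E=4, F=7, G=2, H=2) → (A=0, B=0, C=3, D=1, E=2, F=7, G=2, H=2)

YES — reachable via ⟨α, γ, β⟩ (3 firings)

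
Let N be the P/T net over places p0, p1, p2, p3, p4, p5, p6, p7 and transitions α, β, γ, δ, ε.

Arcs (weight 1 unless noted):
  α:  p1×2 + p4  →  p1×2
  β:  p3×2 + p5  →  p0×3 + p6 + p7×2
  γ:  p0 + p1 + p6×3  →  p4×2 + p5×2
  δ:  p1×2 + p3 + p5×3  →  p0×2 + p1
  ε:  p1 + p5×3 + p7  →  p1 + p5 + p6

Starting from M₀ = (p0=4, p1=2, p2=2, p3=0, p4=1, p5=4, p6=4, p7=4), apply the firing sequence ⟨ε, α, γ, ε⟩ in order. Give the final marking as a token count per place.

(p0=3, p1=1, p2=2, p3=0, p4=2, p5=2, p6=3, p7=2)

step 1: fire ε:  (p0=4, p1=2, p2=2, p3=0, p4=1, p5=4, p6=4, p7=4) → (p0=4, p1=2, p2=2, p3=0, p4=1, p5=2, p6=5, p7=3)
step 2: fire α:  (p0=4, p1=2, p2=2, p3=0, p4=1, p5=2, p6=5, p7=3) → (p0=4, p1=2, p2=2, p3=0, p4=0, p5=2, p6=5, p7=3)
step 3: fire γ:  (p0=4, p1=2, p2=2, p3=0, p4=0, p5=2, p6=5, p7=3) → (p0=3, p1=1, p2=2, p3=0, p4=2, p5=4, p6=2, p7=3)
step 4: fire ε:  (p0=3, p1=1, p2=2, p3=0, p4=2, p5=4, p6=2, p7=3) → (p0=3, p1=1, p2=2, p3=0, p4=2, p5=2, p6=3, p7=2)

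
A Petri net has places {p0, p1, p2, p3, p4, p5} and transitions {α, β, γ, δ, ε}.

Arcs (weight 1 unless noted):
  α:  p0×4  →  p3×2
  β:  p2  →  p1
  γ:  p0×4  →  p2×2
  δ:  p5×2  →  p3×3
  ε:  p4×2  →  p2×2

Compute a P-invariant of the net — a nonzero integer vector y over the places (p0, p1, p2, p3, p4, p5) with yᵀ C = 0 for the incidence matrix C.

Incidence matrix C (rows=places, cols=transitions):
        α    β    γ    δ    ε
   p0  -4    0   -4    0    0
   p1   0    1    0    0    0
   p2   0   -1    2    0    2
   p3   2    0    0    3    0
   p4   0    0    0    0   -2
   p5   0    0    0   -2    0

Candidate y = [1, 2, 2, 2, 2, 3]; check y·C column-wise:
  col α: 1·-4 + 2·0 + 2·0 + 2·2 + 2·0 + 3·0 = 0
  col β: 1·0 + 2·1 + 2·-1 + 2·0 + 2·0 + 3·0 = 0
  col γ: 1·-4 + 2·0 + 2·2 + 2·0 + 2·0 + 3·0 = 0
  col δ: 1·0 + 2·0 + 2·0 + 2·3 + 2·0 + 3·-2 = 0
  col ε: 1·0 + 2·0 + 2·2 + 2·0 + 2·-2 + 3·0 = 0

y = (p0:1, p1:2, p2:2, p3:2, p4:2, p5:3)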